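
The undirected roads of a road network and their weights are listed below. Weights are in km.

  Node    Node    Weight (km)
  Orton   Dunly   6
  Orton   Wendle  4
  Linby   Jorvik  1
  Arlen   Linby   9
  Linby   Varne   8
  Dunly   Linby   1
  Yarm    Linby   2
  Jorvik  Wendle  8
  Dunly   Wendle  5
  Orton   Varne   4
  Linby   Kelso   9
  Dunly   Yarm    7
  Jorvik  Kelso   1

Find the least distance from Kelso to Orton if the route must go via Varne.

Shortest Kelso→Varne: Kelso–Jorvik–Linby–Varne = 10
Shortest Varne→Orton: Varne–Orton = 4
Total via Varne: 10 + 4 = 14 km.

14 km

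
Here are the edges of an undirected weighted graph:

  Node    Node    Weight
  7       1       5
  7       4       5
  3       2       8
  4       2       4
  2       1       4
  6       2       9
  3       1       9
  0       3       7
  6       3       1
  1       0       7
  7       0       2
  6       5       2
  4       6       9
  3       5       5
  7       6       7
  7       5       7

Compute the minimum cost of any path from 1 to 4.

8

Compare a few routes:
1 → 2 → 4: 4+4 = 8
1 → 7 → 4: 5+5 = 10
Cheapest is 1 → 2 → 4 at 8.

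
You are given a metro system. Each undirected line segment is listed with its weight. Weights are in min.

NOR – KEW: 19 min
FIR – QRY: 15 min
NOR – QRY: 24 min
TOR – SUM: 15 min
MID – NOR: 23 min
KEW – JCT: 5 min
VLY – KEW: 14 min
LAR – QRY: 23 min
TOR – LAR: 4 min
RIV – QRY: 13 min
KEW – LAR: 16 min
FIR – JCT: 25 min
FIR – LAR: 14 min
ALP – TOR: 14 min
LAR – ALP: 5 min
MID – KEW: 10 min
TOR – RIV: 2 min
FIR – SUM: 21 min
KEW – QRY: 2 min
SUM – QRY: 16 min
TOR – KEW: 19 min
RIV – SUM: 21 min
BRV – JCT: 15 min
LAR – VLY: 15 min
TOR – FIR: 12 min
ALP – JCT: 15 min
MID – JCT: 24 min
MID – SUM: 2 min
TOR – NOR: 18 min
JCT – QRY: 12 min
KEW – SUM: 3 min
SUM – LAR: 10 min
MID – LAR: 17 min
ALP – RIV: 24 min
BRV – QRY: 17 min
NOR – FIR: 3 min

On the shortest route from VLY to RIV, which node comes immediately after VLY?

LAR

Enumerating some paths:
VLY → KEW → QRY → RIV: 14+2+13 = 29
VLY → LAR → TOR → RIV: 15+4+2 = 21
Cheapest is VLY → LAR → TOR → RIV at 21 min.
So from VLY the first move is to LAR.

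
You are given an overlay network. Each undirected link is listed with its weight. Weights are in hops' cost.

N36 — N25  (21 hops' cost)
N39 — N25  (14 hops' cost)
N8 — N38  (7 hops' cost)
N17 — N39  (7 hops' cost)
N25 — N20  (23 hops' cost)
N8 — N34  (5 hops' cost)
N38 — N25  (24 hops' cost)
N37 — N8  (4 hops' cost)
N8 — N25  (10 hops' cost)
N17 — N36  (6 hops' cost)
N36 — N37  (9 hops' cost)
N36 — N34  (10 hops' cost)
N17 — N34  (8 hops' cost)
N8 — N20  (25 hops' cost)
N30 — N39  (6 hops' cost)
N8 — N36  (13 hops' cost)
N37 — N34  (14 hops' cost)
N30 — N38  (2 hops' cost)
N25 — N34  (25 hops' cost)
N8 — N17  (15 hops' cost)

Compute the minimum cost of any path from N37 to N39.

Enumerating some paths:
N37 → N8 → N34 → N17 → N39: 4+5+8+7 = 24
N37 → N8 → N38 → N30 → N39: 4+7+2+6 = 19
N37 → N36 → N17 → N39: 9+6+7 = 22
The minimum is 19 hops' cost via N37 → N8 → N38 → N30 → N39.

19 hops' cost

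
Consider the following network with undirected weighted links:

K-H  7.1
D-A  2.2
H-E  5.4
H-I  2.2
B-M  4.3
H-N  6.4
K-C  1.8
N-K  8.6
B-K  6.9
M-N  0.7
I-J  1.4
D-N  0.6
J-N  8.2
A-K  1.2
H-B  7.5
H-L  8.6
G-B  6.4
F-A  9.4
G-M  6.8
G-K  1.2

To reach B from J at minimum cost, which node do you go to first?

I

Enumerating some paths:
J–N–M–B: 8.2+0.7+4.3 = 13.2
J–I–H–B: 1.4+2.2+7.5 = 11.1
The minimum is 11.1 via J–I–H–B.
So from J the first move is to I.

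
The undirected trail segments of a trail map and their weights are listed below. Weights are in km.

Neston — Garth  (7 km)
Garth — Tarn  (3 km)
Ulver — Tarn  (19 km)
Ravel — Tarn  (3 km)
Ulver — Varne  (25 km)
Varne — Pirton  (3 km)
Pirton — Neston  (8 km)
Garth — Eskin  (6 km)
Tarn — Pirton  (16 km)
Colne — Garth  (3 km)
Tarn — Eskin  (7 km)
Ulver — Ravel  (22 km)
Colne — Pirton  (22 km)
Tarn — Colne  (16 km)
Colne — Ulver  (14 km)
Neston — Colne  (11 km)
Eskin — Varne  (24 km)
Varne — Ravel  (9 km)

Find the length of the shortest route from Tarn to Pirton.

Settle nodes by increasing distance from Tarn:
Tarn: 0
Garth: 3  (via Tarn)
Ravel: 3  (via Tarn)
Colne: 6  (via Garth)
Eskin: 7  (via Tarn)
Neston: 10  (via Garth)
Varne: 12  (via Ravel)
Pirton: 15  (via Varne)
Shortest route: Tarn–Ravel–Varne–Pirton = 15 km.

15 km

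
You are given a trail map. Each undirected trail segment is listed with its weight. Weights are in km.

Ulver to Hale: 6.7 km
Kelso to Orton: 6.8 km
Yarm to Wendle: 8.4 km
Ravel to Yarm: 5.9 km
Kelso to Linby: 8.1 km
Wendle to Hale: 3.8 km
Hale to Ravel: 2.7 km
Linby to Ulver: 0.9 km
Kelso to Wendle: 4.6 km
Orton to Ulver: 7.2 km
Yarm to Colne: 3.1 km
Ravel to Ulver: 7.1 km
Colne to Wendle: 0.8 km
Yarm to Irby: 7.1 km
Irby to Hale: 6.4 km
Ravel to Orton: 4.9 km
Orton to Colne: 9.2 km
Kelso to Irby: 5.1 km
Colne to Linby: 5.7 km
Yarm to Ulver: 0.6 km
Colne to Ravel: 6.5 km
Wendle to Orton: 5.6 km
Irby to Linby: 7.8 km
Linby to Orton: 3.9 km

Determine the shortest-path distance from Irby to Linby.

Shortest distances from Irby:
Irby: 0
Kelso: 5.1  (via Irby)
Hale: 6.4  (via Irby)
Yarm: 7.1  (via Irby)
Ulver: 7.7  (via Yarm)
Linby: 7.8  (via Irby)
Shortest route: Irby–Linby = 7.8 km.

7.8 km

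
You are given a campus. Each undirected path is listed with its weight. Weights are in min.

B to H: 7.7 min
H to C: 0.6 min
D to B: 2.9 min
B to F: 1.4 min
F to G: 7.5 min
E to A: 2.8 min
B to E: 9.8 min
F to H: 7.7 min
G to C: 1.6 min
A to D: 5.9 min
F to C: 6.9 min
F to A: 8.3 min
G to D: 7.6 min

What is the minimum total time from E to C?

Running Dijkstra from E:
E: 0
A: 2.8  (via E)
D: 8.7  (via A)
B: 9.8  (via E)
F: 11.1  (via A)
G: 16.3  (via D)
H: 17.5  (via B)
C: 17.9  (via G)
Shortest route: E → A → D → G → C = 17.9 min.

17.9 min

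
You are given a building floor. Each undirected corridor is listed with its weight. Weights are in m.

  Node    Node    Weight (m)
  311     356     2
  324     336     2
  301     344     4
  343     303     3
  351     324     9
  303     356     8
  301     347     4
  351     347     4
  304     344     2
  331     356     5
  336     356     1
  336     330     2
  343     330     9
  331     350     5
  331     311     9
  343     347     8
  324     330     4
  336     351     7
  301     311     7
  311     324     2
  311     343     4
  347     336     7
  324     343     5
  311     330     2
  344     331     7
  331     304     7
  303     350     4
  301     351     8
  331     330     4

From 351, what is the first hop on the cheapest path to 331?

Compare a few routes:
351 → 347 → 336 → 356 → 331: 4+7+1+5 = 17
351 → 347 → 336 → 330 → 331: 4+7+2+4 = 17
351 → 336 → 356 → 311 → 330 → 331: 7+1+2+2+4 = 16
351 → 336 → 356 → 331: 7+1+5 = 13
Cheapest is 351 → 336 → 356 → 331 at 13 m.
So from 351 the first move is to 336.

336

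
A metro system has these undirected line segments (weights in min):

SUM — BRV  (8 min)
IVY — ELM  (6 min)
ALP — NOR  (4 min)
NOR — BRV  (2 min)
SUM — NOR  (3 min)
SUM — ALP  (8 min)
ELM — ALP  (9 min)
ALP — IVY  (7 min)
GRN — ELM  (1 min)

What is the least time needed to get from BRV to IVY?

13 min

Compare a few routes:
BRV–NOR–SUM–ALP–IVY: 2+3+8+7 = 20
BRV–NOR–ALP–ELM–IVY: 2+4+9+6 = 21
BRV–NOR–ALP–IVY: 2+4+7 = 13
Cheapest is BRV–NOR–ALP–IVY at 13 min.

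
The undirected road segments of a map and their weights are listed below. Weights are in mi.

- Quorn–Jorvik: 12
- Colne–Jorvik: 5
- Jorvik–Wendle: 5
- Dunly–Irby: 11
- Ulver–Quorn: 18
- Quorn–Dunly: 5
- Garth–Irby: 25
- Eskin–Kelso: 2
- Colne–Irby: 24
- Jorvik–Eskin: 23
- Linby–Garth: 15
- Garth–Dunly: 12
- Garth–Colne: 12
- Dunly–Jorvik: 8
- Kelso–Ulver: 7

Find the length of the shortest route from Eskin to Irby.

Candidate routes:
Eskin → Jorvik → Quorn → Dunly → Irby: 23+12+5+11 = 51
Eskin → Jorvik → Dunly → Irby: 23+8+11 = 42
Eskin → Kelso → Ulver → Quorn → Dunly → Irby: 2+7+18+5+11 = 43
Cheapest is Eskin → Jorvik → Dunly → Irby at 42 mi.

42 mi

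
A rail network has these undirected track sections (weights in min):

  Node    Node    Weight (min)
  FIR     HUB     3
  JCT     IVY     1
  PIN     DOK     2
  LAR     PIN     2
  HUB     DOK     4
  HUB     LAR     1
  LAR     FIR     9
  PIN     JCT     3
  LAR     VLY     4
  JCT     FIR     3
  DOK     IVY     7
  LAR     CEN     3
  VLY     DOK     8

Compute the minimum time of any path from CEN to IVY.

Candidate routes:
CEN–LAR–HUB–DOK–PIN–JCT–IVY: 3+1+4+2+3+1 = 14
CEN–LAR–HUB–FIR–JCT–IVY: 3+1+3+3+1 = 11
CEN–LAR–PIN–JCT–IVY: 3+2+3+1 = 9
CEN–LAR–PIN–DOK–IVY: 3+2+2+7 = 14
Cheapest is CEN–LAR–PIN–JCT–IVY at 9 min.

9 min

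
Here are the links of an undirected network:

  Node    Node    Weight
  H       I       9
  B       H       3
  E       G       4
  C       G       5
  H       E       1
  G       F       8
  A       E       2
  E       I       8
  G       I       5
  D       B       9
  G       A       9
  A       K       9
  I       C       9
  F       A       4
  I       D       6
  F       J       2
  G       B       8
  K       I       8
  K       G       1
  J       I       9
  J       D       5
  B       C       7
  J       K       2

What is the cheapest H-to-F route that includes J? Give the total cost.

Shortest H→J: H → E → G → K → J = 8
Shortest J→F: J → F = 2
Total via J: 8 + 2 = 10.

10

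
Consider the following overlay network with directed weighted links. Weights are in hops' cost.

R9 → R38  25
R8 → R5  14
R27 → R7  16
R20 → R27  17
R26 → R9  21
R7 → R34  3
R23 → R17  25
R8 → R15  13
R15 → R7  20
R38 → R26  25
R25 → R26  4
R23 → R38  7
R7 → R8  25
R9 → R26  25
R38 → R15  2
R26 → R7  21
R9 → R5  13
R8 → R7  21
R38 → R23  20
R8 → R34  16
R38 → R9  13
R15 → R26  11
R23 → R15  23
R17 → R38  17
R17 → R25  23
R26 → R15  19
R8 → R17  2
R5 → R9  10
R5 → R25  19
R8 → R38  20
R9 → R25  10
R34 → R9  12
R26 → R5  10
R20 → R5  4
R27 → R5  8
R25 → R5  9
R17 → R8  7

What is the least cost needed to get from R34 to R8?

72 hops' cost

Settle nodes by increasing distance from R34:
R34: 0
R9: 12  (via R34)
R25: 22  (via R9)
R5: 25  (via R9)
R26: 26  (via R25)
R38: 37  (via R9)
R15: 39  (via R38)
R7: 47  (via R26)
R23: 57  (via R38)
R8: 72  (via R7)
Shortest route: R34 → R9 → R25 → R26 → R7 → R8 = 72 hops' cost.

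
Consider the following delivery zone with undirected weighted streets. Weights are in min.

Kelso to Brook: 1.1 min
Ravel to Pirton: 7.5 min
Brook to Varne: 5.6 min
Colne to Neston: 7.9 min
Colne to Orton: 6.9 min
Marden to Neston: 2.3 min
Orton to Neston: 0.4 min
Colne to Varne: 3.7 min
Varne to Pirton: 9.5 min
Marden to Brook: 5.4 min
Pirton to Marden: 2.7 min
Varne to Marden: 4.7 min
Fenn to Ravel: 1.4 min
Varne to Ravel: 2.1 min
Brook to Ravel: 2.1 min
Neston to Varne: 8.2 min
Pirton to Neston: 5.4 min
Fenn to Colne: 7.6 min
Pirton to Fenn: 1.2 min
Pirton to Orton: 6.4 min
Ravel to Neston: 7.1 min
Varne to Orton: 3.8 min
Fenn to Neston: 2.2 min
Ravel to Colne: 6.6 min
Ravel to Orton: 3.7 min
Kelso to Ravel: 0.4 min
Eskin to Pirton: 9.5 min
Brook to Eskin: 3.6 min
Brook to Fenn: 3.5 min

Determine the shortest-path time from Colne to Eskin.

10.9 min

Shortest distances from Colne:
Colne: 0
Varne: 3.7  (via Colne)
Ravel: 5.8  (via Varne)
Kelso: 6.2  (via Ravel)
Orton: 6.9  (via Colne)
Fenn: 7.2  (via Ravel)
Neston: 7.3  (via Orton)
Brook: 7.3  (via Kelso)
Pirton: 8.4  (via Fenn)
Marden: 8.4  (via Varne)
Eskin: 10.9  (via Brook)
Shortest route: Colne–Varne–Ravel–Kelso–Brook–Eskin = 10.9 min.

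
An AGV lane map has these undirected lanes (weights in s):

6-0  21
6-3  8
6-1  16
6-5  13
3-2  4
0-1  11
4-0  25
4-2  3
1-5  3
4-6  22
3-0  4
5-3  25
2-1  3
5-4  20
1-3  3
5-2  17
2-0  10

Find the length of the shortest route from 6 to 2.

Settle nodes by increasing distance from 6:
6: 0
3: 8  (via 6)
1: 11  (via 3)
0: 12  (via 3)
2: 12  (via 3)
Shortest route: 6 → 3 → 2 = 12 s.

12 s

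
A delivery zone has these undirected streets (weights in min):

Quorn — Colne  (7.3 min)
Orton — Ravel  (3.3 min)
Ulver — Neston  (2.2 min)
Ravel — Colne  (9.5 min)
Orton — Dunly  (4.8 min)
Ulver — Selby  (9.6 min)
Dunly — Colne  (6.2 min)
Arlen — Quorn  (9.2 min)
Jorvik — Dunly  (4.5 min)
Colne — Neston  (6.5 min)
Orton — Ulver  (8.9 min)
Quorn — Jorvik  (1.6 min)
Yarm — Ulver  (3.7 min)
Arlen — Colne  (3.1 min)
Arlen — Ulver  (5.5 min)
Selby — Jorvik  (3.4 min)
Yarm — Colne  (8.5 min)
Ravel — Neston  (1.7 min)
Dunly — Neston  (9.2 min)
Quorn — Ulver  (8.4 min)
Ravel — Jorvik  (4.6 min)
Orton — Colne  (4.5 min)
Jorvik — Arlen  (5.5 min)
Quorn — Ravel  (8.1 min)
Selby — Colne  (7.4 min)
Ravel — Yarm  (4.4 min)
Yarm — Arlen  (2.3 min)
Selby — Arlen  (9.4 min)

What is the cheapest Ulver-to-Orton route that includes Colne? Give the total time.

13.1 min

Shortest Ulver→Colne: Ulver–Arlen–Colne = 8.6
Best Colne to Orton: Colne–Orton costing 4.5
Total via Colne: 8.6 + 4.5 = 13.1 min.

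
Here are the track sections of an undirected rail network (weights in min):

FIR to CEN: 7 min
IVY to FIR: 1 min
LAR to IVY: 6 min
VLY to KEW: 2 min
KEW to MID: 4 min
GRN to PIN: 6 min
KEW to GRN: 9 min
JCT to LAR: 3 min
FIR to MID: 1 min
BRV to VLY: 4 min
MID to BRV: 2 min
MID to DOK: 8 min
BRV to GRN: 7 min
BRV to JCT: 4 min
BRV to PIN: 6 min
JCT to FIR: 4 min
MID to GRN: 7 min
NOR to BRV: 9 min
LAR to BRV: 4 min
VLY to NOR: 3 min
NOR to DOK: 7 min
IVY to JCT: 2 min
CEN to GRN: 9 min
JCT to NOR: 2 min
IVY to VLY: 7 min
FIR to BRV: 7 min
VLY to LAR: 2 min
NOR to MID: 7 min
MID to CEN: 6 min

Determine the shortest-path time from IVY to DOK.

10 min

Enumerating some paths:
IVY - FIR - MID - DOK: 1+1+8 = 10
IVY - FIR - JCT - NOR - DOK: 1+4+2+7 = 14
IVY - JCT - NOR - DOK: 2+2+7 = 11
The minimum is 10 min via IVY - FIR - MID - DOK.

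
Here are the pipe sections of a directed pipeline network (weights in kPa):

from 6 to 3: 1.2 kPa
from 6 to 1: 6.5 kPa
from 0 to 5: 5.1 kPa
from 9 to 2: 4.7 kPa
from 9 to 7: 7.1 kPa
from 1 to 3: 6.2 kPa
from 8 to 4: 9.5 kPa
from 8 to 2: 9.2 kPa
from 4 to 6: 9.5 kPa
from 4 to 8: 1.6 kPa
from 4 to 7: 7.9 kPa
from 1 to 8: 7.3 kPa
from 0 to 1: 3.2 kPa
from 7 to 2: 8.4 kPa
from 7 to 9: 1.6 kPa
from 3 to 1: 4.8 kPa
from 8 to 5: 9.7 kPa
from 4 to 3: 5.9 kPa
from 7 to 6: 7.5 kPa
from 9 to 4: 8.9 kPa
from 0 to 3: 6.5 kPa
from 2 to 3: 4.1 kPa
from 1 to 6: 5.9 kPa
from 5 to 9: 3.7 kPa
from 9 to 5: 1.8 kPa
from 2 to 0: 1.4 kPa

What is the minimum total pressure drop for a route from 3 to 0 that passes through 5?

31.6 kPa

Shortest 3→5: 3–1–8–5 = 21.8
Best 5 to 0: 5–9–2–0 costing 9.8
Total via 5: 21.8 + 9.8 = 31.6 kPa.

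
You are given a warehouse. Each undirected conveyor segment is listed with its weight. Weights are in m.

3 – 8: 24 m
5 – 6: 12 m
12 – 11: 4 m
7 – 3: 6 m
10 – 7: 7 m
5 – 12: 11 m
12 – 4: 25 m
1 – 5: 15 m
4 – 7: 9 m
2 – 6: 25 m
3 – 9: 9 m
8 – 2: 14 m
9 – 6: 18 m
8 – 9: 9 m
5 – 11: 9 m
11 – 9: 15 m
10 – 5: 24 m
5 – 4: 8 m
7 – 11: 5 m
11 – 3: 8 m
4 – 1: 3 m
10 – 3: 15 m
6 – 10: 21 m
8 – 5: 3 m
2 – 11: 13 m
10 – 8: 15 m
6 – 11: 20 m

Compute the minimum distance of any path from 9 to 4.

Settle nodes by increasing distance from 9:
9: 0
3: 9  (via 9)
8: 9  (via 9)
5: 12  (via 8)
7: 15  (via 3)
11: 15  (via 9)
6: 18  (via 9)
12: 19  (via 11)
4: 20  (via 5)
Shortest route: 9–8–5–4 = 20 m.

20 m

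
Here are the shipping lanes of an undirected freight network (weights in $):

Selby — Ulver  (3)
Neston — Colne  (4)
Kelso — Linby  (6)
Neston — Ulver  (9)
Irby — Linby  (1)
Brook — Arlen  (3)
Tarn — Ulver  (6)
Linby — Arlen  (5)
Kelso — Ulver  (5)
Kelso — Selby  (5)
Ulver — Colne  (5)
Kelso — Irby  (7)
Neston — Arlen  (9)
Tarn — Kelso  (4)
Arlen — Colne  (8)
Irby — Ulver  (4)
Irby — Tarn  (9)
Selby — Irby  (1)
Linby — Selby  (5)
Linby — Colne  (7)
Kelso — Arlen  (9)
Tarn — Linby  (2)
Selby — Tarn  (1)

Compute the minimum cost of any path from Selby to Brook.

Running Dijkstra from Selby:
Selby: 0
Tarn: 1  (via Selby)
Irby: 1  (via Selby)
Linby: 2  (via Irby)
Ulver: 3  (via Selby)
Kelso: 5  (via Selby)
Arlen: 7  (via Linby)
Colne: 8  (via Ulver)
Brook: 10  (via Arlen)
Shortest route: Selby → Irby → Linby → Arlen → Brook = $10.

$10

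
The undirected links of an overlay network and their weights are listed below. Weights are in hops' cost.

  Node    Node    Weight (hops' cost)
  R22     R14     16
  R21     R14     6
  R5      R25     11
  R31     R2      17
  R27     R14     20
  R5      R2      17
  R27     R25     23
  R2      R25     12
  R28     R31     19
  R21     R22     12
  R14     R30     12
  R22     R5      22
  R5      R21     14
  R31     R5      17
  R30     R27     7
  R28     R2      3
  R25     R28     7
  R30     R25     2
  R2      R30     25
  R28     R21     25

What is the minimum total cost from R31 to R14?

Settle nodes by increasing distance from R31:
R31: 0
R5: 17  (via R31)
R2: 17  (via R31)
R28: 19  (via R31)
R25: 26  (via R28)
R30: 28  (via R25)
R21: 31  (via R5)
R27: 35  (via R30)
R14: 37  (via R21)
Shortest route: R31 → R5 → R21 → R14 = 37 hops' cost.

37 hops' cost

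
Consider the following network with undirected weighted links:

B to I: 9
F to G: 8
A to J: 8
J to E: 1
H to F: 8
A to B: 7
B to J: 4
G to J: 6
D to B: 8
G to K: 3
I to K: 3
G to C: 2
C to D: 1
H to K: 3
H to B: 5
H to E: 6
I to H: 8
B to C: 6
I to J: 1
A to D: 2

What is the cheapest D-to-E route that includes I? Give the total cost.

Best D to I: D–C–G–K–I costing 9
Best I to E: I–J–E costing 2
Total via I: 9 + 2 = 11.

11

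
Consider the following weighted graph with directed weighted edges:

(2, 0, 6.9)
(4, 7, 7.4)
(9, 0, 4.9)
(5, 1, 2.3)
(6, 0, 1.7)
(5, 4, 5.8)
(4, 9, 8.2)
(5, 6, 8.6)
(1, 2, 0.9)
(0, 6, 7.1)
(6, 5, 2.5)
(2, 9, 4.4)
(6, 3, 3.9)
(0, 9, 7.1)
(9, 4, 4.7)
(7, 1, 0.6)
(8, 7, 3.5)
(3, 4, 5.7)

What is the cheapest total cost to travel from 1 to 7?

Compare a few routes:
1 → 2 → 0 → 9 → 4 → 7: 0.9+6.9+7.1+4.7+7.4 = 27
1 → 2 → 9 → 4 → 7: 0.9+4.4+4.7+7.4 = 17.4
1 → 2 → 0 → 6 → 5 → 4 → 7: 0.9+6.9+7.1+2.5+5.8+7.4 = 30.6
Cheapest is 1 → 2 → 9 → 4 → 7 at 17.4.

17.4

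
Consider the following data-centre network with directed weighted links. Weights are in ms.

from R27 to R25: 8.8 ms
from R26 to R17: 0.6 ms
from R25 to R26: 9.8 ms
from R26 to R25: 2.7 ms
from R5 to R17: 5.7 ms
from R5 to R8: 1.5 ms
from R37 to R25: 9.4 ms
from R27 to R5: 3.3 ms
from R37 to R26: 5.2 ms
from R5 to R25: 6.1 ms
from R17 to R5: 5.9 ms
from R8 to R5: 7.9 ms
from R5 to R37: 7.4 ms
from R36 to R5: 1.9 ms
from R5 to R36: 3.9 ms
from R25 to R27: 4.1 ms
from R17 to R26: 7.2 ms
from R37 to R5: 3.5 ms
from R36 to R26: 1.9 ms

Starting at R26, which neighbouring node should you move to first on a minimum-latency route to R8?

Compare a few routes:
R26 - R17 - R5 - R8: 0.6+5.9+1.5 = 8
R26 - R25 - R27 - R5 - R8: 2.7+4.1+3.3+1.5 = 11.6
Cheapest is R26 - R17 - R5 - R8 at 8 ms.
So from R26 the first move is to R17.

R17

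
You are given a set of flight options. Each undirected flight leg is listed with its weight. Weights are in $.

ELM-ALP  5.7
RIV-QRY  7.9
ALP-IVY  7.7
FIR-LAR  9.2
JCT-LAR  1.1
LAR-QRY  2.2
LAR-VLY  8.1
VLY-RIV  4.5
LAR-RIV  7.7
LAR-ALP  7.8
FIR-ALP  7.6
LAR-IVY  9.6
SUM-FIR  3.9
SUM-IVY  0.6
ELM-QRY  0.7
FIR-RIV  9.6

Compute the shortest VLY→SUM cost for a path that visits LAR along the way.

Best VLY to LAR: VLY → LAR costing 8.1
Shortest LAR→SUM: LAR → IVY → SUM = 10.2
Total via LAR: 8.1 + 10.2 = $18.3.

$18.3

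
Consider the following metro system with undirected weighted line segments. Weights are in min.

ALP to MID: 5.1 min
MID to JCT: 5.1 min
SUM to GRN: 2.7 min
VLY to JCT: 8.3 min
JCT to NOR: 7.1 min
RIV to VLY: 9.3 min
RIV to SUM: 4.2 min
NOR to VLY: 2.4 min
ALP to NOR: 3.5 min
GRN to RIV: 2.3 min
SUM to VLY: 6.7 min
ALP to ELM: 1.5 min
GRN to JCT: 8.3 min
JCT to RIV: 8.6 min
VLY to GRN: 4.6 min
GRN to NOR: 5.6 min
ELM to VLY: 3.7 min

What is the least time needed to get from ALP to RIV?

Running Dijkstra from ALP:
ALP: 0
ELM: 1.5  (via ALP)
NOR: 3.5  (via ALP)
MID: 5.1  (via ALP)
VLY: 5.2  (via ELM)
GRN: 9.1  (via NOR)
JCT: 10.2  (via MID)
RIV: 11.4  (via GRN)
Shortest route: ALP–NOR–GRN–RIV = 11.4 min.

11.4 min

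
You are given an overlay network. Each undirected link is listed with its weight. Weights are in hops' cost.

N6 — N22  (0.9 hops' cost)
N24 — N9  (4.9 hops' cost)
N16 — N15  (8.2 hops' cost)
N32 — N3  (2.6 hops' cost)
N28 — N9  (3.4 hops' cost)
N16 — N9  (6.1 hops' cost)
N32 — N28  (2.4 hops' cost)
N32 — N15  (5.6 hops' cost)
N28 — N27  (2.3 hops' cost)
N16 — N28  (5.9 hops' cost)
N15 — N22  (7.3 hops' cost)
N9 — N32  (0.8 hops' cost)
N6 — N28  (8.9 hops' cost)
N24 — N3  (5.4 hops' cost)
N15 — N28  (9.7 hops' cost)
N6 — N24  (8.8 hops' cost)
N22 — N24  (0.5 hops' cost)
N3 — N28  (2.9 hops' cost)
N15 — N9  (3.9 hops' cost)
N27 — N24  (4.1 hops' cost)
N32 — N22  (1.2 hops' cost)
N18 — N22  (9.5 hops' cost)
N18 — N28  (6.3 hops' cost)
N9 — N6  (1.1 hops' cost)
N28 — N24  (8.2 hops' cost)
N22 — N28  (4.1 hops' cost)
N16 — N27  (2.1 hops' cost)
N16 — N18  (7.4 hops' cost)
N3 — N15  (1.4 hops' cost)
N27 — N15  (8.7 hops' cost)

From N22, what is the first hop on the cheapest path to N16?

Compare a few routes:
N22–N32–N28–N27–N16: 1.2+2.4+2.3+2.1 = 8
N22–N6–N9–N16: 0.9+1.1+6.1 = 8.1
N22–N32–N9–N16: 1.2+0.8+6.1 = 8.1
N22–N24–N27–N16: 0.5+4.1+2.1 = 6.7
The minimum is 6.7 hops' cost via N22–N24–N27–N16.
So from N22 the first move is to N24.

N24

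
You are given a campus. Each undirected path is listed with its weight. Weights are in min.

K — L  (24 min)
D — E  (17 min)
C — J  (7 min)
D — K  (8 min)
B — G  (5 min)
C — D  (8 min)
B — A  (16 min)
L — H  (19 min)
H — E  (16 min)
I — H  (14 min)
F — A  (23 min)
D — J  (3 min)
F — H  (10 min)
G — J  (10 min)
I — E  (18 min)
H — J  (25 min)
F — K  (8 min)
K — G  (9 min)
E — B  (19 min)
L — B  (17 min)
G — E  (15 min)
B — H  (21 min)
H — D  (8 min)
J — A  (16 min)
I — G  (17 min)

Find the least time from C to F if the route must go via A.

46 min

Best C to A: C–J–A costing 23
Best A to F: A–F costing 23
Total via A: 23 + 23 = 46 min.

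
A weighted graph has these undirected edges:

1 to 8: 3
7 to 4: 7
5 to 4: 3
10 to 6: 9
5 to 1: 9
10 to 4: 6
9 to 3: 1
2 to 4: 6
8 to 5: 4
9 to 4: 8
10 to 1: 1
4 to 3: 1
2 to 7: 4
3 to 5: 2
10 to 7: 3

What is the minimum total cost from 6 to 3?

Running Dijkstra from 6:
6: 0
10: 9  (via 6)
1: 10  (via 10)
7: 12  (via 10)
8: 13  (via 1)
4: 15  (via 10)
2: 16  (via 7)
3: 16  (via 4)
Shortest route: 6 → 10 → 4 → 3 = 16.

16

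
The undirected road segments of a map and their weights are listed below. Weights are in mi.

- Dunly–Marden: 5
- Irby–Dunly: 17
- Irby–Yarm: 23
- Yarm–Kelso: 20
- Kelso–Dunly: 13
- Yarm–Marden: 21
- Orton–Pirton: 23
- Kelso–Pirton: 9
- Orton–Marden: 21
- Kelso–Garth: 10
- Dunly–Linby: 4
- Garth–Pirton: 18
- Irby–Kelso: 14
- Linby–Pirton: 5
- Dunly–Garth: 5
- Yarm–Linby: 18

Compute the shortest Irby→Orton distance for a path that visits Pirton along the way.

46 mi

Best Irby to Pirton: Irby → Kelso → Pirton costing 23
Best Pirton to Orton: Pirton → Orton costing 23
Total via Pirton: 23 + 23 = 46 mi.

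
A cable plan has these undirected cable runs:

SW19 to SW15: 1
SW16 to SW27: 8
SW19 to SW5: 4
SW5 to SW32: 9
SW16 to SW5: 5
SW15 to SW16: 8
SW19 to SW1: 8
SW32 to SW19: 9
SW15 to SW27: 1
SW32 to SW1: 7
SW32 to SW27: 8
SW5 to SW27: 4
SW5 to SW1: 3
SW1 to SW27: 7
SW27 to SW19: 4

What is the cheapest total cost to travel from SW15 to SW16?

8

Candidate routes:
SW15–SW27–SW16: 1+8 = 9
SW15–SW19–SW5–SW16: 1+4+5 = 10
SW15–SW16: 8 = 8
Cheapest is SW15–SW16 at 8.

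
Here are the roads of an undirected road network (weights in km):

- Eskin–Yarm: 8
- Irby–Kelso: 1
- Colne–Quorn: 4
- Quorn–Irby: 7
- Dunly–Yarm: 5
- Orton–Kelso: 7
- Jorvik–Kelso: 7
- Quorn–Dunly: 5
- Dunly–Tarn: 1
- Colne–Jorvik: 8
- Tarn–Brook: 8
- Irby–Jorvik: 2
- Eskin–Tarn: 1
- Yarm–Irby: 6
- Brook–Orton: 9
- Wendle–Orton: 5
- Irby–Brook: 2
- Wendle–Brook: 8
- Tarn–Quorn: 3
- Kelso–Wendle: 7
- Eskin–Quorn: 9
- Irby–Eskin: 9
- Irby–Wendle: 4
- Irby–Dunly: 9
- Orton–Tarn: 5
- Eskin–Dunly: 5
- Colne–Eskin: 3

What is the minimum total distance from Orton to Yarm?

Enumerating some paths:
Orton - Tarn - Eskin - Yarm: 5+1+8 = 14
Orton - Tarn - Dunly - Yarm: 5+1+5 = 11
Orton - Kelso - Irby - Yarm: 7+1+6 = 14
Orton - Wendle - Irby - Yarm: 5+4+6 = 15
Cheapest is Orton - Tarn - Dunly - Yarm at 11 km.

11 km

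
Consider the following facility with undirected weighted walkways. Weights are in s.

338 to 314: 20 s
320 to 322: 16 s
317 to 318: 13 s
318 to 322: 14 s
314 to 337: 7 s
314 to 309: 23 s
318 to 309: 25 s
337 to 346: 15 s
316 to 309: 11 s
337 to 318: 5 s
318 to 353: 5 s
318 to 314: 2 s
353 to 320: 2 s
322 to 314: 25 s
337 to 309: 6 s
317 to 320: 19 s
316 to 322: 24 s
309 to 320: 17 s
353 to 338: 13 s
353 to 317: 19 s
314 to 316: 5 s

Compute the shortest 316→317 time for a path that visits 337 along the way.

Best 316 to 337: 316 → 314 → 337 costing 12
Shortest 337→317: 337 → 318 → 317 = 18
Total via 337: 12 + 18 = 30 s.

30 s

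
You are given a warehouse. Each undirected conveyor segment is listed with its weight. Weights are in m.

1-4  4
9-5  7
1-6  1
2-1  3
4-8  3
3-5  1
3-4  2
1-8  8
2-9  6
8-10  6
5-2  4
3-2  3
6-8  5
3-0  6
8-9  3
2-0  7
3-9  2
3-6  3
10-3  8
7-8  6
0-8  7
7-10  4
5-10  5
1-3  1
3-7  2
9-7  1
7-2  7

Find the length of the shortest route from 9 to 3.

2 m

Shortest distances from 9:
9: 0
7: 1  (via 9)
3: 2  (via 9)
Shortest route: 9 → 3 = 2 m.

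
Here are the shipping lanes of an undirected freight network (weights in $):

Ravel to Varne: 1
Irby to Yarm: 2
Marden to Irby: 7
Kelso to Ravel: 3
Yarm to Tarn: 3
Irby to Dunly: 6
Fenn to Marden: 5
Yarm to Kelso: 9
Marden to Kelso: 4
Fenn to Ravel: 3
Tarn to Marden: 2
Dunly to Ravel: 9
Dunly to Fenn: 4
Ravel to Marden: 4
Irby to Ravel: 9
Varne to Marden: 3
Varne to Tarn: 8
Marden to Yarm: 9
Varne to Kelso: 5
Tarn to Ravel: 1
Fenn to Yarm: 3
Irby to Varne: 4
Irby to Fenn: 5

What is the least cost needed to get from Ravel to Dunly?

$7

Shortest distances from Ravel:
Ravel: 0
Varne: 1  (via Ravel)
Tarn: 1  (via Ravel)
Kelso: 3  (via Ravel)
Fenn: 3  (via Ravel)
Marden: 3  (via Tarn)
Yarm: 4  (via Tarn)
Irby: 5  (via Varne)
Dunly: 7  (via Fenn)
Shortest route: Ravel → Fenn → Dunly = $7.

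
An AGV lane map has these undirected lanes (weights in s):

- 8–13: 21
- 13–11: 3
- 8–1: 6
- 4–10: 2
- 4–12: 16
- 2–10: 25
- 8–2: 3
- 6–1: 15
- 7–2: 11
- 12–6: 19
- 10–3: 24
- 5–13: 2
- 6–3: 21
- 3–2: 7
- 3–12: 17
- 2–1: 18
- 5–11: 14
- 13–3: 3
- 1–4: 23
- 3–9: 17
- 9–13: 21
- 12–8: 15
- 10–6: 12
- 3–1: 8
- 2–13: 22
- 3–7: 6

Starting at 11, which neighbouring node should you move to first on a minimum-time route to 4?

Candidate routes:
11–13–3–1–4: 3+3+8+23 = 37
11–13–3–12–4: 3+3+17+16 = 39
11–13–3–10–4: 3+3+24+2 = 32
Cheapest is 11–13–3–10–4 at 32 s.
So from 11 the first move is to 13.

13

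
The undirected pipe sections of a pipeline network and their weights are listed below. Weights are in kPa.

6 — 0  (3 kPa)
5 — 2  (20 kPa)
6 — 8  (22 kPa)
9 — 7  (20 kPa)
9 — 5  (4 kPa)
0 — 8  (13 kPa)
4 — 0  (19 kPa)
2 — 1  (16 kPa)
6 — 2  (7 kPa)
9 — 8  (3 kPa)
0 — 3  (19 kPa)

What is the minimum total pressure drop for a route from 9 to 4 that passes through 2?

Best 9 to 2: 9–5–2 costing 24
Best 2 to 4: 2–6–0–4 costing 29
Total via 2: 24 + 29 = 53 kPa.

53 kPa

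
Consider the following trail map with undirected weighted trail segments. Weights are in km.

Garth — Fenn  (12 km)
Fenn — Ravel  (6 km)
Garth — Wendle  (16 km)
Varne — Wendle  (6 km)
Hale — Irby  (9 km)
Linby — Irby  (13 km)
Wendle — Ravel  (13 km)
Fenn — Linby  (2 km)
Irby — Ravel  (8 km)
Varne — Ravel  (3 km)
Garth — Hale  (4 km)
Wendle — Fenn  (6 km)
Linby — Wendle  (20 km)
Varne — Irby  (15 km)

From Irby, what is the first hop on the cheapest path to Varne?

Enumerating some paths:
Irby–Linby–Fenn–Ravel–Varne: 13+2+6+3 = 24
Irby–Ravel–Varne: 8+3 = 11
Irby–Varne: 15 = 15
The minimum is 11 km via Irby–Ravel–Varne.
So from Irby the first move is to Ravel.

Ravel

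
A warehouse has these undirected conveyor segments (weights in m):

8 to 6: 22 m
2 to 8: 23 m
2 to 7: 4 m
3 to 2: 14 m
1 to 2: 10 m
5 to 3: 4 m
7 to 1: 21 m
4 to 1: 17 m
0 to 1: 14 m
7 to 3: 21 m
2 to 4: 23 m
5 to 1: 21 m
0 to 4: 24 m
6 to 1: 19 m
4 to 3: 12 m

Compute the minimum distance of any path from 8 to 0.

Running Dijkstra from 8:
8: 0
6: 22  (via 8)
2: 23  (via 8)
7: 27  (via 2)
1: 33  (via 2)
3: 37  (via 2)
5: 41  (via 3)
4: 46  (via 2)
0: 47  (via 1)
Shortest route: 8 → 2 → 1 → 0 = 47 m.

47 m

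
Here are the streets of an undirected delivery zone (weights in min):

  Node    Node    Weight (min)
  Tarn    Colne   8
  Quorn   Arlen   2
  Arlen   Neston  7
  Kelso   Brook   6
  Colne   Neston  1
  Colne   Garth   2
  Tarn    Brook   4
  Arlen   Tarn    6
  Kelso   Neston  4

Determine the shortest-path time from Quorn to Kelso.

Candidate routes:
Quorn–Arlen–Tarn–Brook–Kelso: 2+6+4+6 = 18
Quorn–Arlen–Tarn–Colne–Neston–Kelso: 2+6+8+1+4 = 21
Quorn–Arlen–Neston–Kelso: 2+7+4 = 13
Cheapest is Quorn–Arlen–Neston–Kelso at 13 min.

13 min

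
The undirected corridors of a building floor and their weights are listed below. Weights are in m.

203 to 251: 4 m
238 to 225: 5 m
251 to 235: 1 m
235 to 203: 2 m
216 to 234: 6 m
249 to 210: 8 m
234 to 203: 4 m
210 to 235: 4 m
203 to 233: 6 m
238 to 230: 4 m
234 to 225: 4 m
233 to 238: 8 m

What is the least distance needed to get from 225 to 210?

Running Dijkstra from 225:
225: 0
234: 4  (via 225)
238: 5  (via 225)
203: 8  (via 234)
230: 9  (via 238)
235: 10  (via 203)
216: 10  (via 234)
251: 11  (via 235)
233: 13  (via 238)
210: 14  (via 235)
Shortest route: 225 → 234 → 203 → 235 → 210 = 14 m.

14 m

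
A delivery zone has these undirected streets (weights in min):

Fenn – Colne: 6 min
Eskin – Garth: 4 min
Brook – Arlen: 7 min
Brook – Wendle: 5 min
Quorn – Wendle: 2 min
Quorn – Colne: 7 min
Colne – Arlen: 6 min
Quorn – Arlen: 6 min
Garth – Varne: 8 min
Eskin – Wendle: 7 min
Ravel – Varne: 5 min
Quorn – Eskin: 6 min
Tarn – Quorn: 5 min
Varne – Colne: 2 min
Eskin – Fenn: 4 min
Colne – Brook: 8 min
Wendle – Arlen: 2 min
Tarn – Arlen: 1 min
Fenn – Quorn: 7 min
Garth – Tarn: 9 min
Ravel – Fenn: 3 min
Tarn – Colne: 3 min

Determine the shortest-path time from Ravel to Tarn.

10 min

Running Dijkstra from Ravel:
Ravel: 0
Fenn: 3  (via Ravel)
Varne: 5  (via Ravel)
Colne: 7  (via Varne)
Eskin: 7  (via Fenn)
Quorn: 10  (via Fenn)
Tarn: 10  (via Colne)
Shortest route: Ravel → Varne → Colne → Tarn = 10 min.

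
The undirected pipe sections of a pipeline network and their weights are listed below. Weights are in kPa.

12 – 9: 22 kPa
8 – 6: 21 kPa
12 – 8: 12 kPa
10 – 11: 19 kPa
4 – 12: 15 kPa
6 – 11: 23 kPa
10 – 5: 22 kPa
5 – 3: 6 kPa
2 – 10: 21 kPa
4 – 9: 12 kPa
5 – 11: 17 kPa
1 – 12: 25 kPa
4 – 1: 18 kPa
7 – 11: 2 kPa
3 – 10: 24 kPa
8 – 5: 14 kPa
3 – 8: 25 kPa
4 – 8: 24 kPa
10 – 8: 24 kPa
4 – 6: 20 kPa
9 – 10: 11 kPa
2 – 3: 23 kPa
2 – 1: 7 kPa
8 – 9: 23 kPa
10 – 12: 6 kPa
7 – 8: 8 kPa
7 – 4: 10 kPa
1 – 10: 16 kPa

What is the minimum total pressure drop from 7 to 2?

35 kPa

Compare a few routes:
7 - 11 - 10 - 2: 2+19+21 = 42
7 - 11 - 10 - 1 - 2: 2+19+16+7 = 44
7 - 8 - 12 - 10 - 2: 8+12+6+21 = 47
7 - 4 - 1 - 2: 10+18+7 = 35
The minimum is 35 kPa via 7 - 4 - 1 - 2.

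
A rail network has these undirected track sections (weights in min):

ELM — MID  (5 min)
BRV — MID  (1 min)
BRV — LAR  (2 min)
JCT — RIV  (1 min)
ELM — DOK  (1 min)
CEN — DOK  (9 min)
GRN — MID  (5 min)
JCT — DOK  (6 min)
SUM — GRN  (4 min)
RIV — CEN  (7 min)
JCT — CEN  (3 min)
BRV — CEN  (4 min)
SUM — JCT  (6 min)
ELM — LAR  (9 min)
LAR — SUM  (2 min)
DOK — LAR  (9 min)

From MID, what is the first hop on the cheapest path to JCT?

Enumerating some paths:
MID - ELM - DOK - JCT: 5+1+6 = 12
MID - BRV - LAR - SUM - JCT: 1+2+2+6 = 11
MID - BRV - CEN - JCT: 1+4+3 = 8
MID - BRV - CEN - RIV - JCT: 1+4+7+1 = 13
Cheapest is MID - BRV - CEN - JCT at 8 min.
So from MID the first move is to BRV.

BRV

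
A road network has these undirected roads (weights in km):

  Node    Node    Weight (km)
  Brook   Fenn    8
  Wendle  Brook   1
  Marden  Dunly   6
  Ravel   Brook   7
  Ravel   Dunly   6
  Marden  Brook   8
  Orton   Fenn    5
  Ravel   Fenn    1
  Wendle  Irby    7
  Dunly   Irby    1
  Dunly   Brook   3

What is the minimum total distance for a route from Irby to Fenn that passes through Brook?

12 km

Shortest Irby→Brook: Irby–Dunly–Brook = 4
Best Brook to Fenn: Brook–Fenn costing 8
Total via Brook: 4 + 8 = 12 km.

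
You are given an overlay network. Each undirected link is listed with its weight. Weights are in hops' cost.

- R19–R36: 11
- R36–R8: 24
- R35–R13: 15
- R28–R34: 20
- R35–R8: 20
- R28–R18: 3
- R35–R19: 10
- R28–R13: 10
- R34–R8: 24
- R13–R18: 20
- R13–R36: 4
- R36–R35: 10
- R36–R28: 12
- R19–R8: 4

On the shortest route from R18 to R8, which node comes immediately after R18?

R28

Candidate routes:
R18–R28–R36–R35–R19–R8: 3+12+10+10+4 = 39
R18–R28–R36–R8: 3+12+24 = 39
R18–R28–R13–R36–R19–R8: 3+10+4+11+4 = 32
R18–R28–R36–R19–R8: 3+12+11+4 = 30
Cheapest is R18–R28–R36–R19–R8 at 30 hops' cost.
So from R18 the first move is to R28.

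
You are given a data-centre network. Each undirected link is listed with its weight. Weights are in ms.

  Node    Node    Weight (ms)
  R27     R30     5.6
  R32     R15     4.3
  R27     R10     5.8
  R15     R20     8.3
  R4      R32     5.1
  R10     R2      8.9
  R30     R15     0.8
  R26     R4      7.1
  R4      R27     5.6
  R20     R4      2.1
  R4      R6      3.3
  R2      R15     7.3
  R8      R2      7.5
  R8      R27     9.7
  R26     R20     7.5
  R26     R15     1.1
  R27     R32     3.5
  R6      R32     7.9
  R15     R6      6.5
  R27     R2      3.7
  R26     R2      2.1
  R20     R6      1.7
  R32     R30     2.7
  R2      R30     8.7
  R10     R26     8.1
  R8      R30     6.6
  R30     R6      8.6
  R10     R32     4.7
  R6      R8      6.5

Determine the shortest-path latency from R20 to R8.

8.2 ms

Settle nodes by increasing distance from R20:
R20: 0
R6: 1.7  (via R20)
R4: 2.1  (via R20)
R32: 7.2  (via R4)
R26: 7.5  (via R20)
R27: 7.7  (via R4)
R8: 8.2  (via R6)
Shortest route: R20–R6–R8 = 8.2 ms.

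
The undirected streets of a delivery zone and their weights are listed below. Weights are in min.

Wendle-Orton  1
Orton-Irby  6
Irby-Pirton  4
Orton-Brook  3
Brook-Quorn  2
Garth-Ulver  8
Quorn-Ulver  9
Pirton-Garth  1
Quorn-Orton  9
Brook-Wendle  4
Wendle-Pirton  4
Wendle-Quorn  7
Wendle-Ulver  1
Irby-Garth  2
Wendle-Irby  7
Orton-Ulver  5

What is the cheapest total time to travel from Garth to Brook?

Shortest distances from Garth:
Garth: 0
Pirton: 1  (via Garth)
Irby: 2  (via Garth)
Wendle: 5  (via Pirton)
Orton: 6  (via Wendle)
Ulver: 6  (via Wendle)
Brook: 9  (via Wendle)
Shortest route: Garth → Pirton → Wendle → Brook = 9 min.

9 min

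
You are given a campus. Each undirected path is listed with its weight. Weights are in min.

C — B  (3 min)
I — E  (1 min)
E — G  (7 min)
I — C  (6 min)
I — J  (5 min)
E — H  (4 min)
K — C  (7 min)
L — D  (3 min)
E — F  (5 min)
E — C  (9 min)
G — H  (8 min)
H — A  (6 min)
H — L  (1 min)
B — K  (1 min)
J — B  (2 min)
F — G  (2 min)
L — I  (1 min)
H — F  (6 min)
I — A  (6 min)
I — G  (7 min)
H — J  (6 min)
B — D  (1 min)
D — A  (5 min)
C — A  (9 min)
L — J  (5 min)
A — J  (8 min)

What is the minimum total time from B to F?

Compare a few routes:
B - J - I - E - F: 2+5+1+5 = 13
B - J - L - I - E - F: 2+5+1+1+5 = 14
B - J - L - H - F: 2+5+1+6 = 14
B - D - L - H - F: 1+3+1+6 = 11
Cheapest is B - D - L - H - F at 11 min.

11 min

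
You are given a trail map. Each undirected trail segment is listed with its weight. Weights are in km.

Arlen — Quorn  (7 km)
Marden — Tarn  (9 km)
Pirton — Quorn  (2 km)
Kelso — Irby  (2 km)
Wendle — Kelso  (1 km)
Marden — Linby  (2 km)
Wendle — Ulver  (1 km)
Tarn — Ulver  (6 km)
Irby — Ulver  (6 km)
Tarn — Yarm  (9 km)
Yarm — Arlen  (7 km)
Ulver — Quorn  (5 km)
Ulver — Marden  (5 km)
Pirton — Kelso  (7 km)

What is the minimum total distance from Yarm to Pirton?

Compare a few routes:
Yarm → Tarn → Ulver → Quorn → Pirton: 9+6+5+2 = 22
Yarm → Arlen → Quorn → Pirton: 7+7+2 = 16
The minimum is 16 km via Yarm → Arlen → Quorn → Pirton.

16 km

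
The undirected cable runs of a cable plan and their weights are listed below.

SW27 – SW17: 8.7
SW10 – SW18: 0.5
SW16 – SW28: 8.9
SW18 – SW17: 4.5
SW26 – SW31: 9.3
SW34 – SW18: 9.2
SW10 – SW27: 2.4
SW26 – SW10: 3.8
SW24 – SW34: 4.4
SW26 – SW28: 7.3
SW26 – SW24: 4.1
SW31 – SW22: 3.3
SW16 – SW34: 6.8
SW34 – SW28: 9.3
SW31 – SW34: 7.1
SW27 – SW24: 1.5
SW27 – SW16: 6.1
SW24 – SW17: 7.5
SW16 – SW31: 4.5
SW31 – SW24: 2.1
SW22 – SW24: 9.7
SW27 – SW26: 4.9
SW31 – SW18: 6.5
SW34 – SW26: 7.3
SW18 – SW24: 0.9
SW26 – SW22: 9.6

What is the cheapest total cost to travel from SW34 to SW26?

Shortest distances from SW34:
SW34: 0
SW24: 4.4  (via SW34)
SW18: 5.3  (via SW24)
SW10: 5.8  (via SW18)
SW27: 5.9  (via SW24)
SW31: 6.5  (via SW24)
SW16: 6.8  (via SW34)
SW26: 7.3  (via SW34)
Shortest route: SW34–SW26 = 7.3.

7.3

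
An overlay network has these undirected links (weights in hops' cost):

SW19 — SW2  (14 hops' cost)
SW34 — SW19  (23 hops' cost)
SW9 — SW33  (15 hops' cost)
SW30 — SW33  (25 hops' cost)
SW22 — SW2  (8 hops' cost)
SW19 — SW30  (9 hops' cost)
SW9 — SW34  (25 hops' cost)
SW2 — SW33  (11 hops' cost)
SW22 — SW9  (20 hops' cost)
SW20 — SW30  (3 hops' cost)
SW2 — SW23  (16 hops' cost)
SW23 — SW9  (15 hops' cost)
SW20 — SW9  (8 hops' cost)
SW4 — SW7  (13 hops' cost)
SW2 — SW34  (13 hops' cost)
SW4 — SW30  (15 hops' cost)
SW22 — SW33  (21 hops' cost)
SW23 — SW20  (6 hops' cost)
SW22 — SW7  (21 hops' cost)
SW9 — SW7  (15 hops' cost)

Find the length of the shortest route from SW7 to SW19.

Running Dijkstra from SW7:
SW7: 0
SW4: 13  (via SW7)
SW9: 15  (via SW7)
SW22: 21  (via SW7)
SW20: 23  (via SW9)
SW30: 26  (via SW20)
SW23: 29  (via SW20)
SW2: 29  (via SW22)
SW33: 30  (via SW9)
SW19: 35  (via SW30)
Shortest route: SW7 → SW9 → SW20 → SW30 → SW19 = 35 hops' cost.

35 hops' cost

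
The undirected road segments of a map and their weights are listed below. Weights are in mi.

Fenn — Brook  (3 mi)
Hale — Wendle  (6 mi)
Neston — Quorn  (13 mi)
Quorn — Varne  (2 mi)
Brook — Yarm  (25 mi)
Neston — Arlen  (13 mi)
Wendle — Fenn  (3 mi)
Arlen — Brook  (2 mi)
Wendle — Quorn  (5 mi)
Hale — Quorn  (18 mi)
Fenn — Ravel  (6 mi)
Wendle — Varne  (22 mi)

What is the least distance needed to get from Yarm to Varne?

Candidate routes:
Yarm–Brook–Arlen–Neston–Quorn–Varne: 25+2+13+13+2 = 55
Yarm–Brook–Fenn–Wendle–Quorn–Varne: 25+3+3+5+2 = 38
Yarm–Brook–Fenn–Wendle–Varne: 25+3+3+22 = 53
Cheapest is Yarm–Brook–Fenn–Wendle–Quorn–Varne at 38 mi.

38 mi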